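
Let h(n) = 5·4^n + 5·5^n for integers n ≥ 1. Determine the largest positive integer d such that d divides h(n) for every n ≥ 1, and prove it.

Computing the first values: h(1) = 45 and h(2) = 205; gcd(45, 205) = 5, so d ≤ 5.
We prove 5 | 5·4^n + 5·5^n for all n ≥ 1 by induction on n.
For the base case n = 1: h(1) = 45 = 5·(9), so 5 | h(1).
For the inductive step, assume it holds for an arbitrary j ≥ 1, i.e. 5 | h(j). Then
h(j+1) − 5·h(j) = (5·4^(j+1) + 5·5^(j+1)) − 5·(5·4^j + 5·5^j) = (5)·4^j·(4 − 5) = (-5)·4^j. Since 5 | h(j) by the inductive hypothesis, 5 | 5·h(j); and 5 | -5 since -5 = 5·-1. Therefore 5 | h(j+1).
This completes the induction.
Therefore the largest such d is 5.

d = 5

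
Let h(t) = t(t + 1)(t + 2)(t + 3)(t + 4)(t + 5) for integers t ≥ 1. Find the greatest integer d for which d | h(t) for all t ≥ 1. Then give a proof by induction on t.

d = 720

Computing the first values: h(1) = 720 and h(2) = 5040; gcd(720, 5040) = 720, so d ≤ 720.
We prove 720 | t(t + 1)(t + 2)(t + 3)(t + 4)(t + 5) for all t ≥ 1 by induction on t.
Base step (t = 1): h(1) = 720 = 720·(1), so 720 | h(1).
Suppose the result is true for t = i, i.e. 720 | h(i). Then
h(i+1) − h(i) = (i+1)·(i+2)·(i+3)·(i+4)·(i+5)·(i+6) − i·(i+1)·(i+2)·(i+3)·(i+4)·(i+5) = (i+1)·(i+2)·(i+3)·(i+4)·(i+5)·[(i+6) − i] = 6·(i+1)·(i+2)·(i+3)·(i+4)·(i+5). The product of 5 consecutive integers is divisible by (5)! = 120, so h(i+1) − h(i) is divisible by 6·120 = 720. By the inductive hypothesis 720 | h(i), hence 720 | h(i+1).
This completes the induction.
Therefore the largest such d is 720.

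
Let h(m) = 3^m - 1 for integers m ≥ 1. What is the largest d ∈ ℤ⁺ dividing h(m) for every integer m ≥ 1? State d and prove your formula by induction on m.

d = 2

Computing the first values: h(1) = 2 and h(2) = 8; gcd(2, 8) = 2, so d ≤ 2.
We prove 2 | 3^m - 1 for all m ≥ 1 by induction on m.
Base step (m = 1): h(1) = 2 = 2·(1), so 2 | h(1).
Suppose the result is true for m = j, i.e. 2 | h(j). Then
3^{j+1} − 1^{j+1} = 3·3^j − 1·1^j = 3·(3^j − 1^j) + (2)·1^j. The first term is divisible by 2 by the inductive hypothesis, and the second term (2)·1^j is divisible by 2 since 2 | 2. Hence 2 | h(j+1).
This completes the induction.
Therefore the largest such d is 2.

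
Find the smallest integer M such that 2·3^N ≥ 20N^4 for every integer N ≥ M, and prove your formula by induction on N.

At N = 10: 118098 < 200000, so the inequality fails and M ≥ 11. We prove 2·3^N ≥ 20N^4 for all N ≥ 11.
Base step (N = 11): 2·3^N = 354294 and 20N^4 = 292820, so 354294 ≥ 292820.
Inductive step: assume the claim holds for N = i, so 2·3^i ≥ 20i^4.
Then 2·3^(i + 1) = 3·(2·3^i) ≥ 3·(20i^4).
Also, for i ≥ 11 we have 3·(20i^4) ≥ 20(i+1)^4, since 3 ≥ (1 + 1/i)^4 for all i ≥ 11.
Combining, 2·3^(i + 1) ≥ 20(i+1)^4.
By the principle of mathematical induction, the result holds for all N ≥ 11.
Hence the smallest such M is 11.

M = 11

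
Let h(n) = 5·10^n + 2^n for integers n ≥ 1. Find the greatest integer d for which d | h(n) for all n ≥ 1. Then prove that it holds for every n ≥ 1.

Computing the first values: h(1) = 52 and h(2) = 504; gcd(52, 504) = 4, so d ≤ 4.
We prove 4 | 5·10^n + 2^n for all n ≥ 1 by induction on n.
Base step (n = 1): h(1) = 52 = 4·(13), so 4 | h(1).
Suppose the result is true for n = r, i.e. 4 | h(r). Then
h(r+1) − 10·h(r) = (5·10^(r+1) + 2^(r+1)) − 10·(5·10^r + 2^r) = (1)·2^r·(2 − 10) = (-8)·2^r. Since 4 | h(r) by the inductive hypothesis, 4 | 10·h(r); and 4 | -8 since -8 = 4·-2. Therefore 4 | h(r+1).
By the principle of mathematical induction, the result holds for all n ≥ 1.
Therefore the largest such d is 4.

d = 4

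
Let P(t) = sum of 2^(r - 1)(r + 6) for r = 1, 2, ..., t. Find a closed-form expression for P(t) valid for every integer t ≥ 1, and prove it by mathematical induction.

P(t) = 2^t(t + 5) - 5

We claim P(t) = 2^t(t + 5) - 5 for all t ≥ 1.
Base step (t = 1): P(1) = 7, and the closed form gives 7. They agree.
Inductive step: assume the claim holds for t = r, so P(r) = 2^r(r + 5) - 5.
Then P(r+1) = P(r) + (2^r(r + 7)) = (2^r(r + 5) - 5) + (2^r(r + 7)).
Simplifying, P(r+1) = 2·2^r·r + 12·2^r - 5 = 2^(r+1)((r+1) + 5) - 5,
which is the closed form with t = r+1.
Hence, by induction on t, the claim holds for every t ≥ 1.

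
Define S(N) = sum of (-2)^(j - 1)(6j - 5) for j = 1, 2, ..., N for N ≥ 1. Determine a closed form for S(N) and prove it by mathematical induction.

We claim S(N) = (-2)^N(-2N + 1) - 1 for all N ≥ 1.
When N = 1: S(1) = 1, and the closed form gives 1. They agree.
Inductive step: assume the claim holds for N = j, so S(j) = (-2)^j(-2j + 1) - 1.
Then S(j+1) = S(j) + ((-2)^j(6j + 1)) = ((-2)^j(-2j + 1) - 1) + ((-2)^j(6j + 1)).
Simplifying, S(j+1) = -(-2)^(j + 1) + (-2)^(j + 2)j - 1 = (-2)^(j+1)(-2(j+1) + 1) - 1,
which is the closed form with N = j+1.
By the principle of mathematical induction, the result holds for all N ≥ 1.

S(N) = (-2)^N(-2N + 1) - 1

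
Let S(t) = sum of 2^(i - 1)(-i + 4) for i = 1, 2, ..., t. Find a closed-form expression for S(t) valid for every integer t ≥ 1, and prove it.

We claim S(t) = 2^t(-t + 5) - 5 for all t ≥ 1.
Base step (t = 1): S(1) = 3, and the closed form gives 3. They agree.
For the inductive step, assume it holds for an arbitrary i ≥ 1, so S(i) = 2^i(-i + 5) - 5.
Then S(i+1) = S(i) + (2^i(-i + 3)) = (2^i(-i + 5) - 5) + (2^i(-i + 3)).
Simplifying, S(i+1) = -2^(i + 1)i + 2^(i + 3) - 5 = 2^(i+1)(-(i+1) + 5) - 5,
which is the closed form with t = i+1.
Hence, by induction on t, the claim holds for every t ≥ 1.

S(t) = 2^t(-t + 5) - 5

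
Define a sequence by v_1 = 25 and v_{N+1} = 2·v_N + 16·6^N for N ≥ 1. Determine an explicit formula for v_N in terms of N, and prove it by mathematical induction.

Computing the first terms: v_1 = 25, v_2 = 146, v_3 = 868. This suggests v_N = 2^(N - 1) + 4·6^N.
For the base case N = 1: the formula gives 25 = 25 = v_1.
Suppose the result is true for N = m, so v_m = 2^(m - 1) + 4·6^m.
Then v_{m+1} = 2·v_m + 16·6^m = 2·(2^(m - 1) + 4·6^m) + 16·6^m = 2^m + 4·6^(m + 1) = 2^((m+1) - 1) + 4·6^(m+1),
which is the claimed formula at N = m+1.
Hence, by induction on N, the claim holds for every N ≥ 1.

v_N = 2^(N - 1) + 4·6^N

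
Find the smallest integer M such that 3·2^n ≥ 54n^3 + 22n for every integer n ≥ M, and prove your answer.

At n = 16: 196608 < 221536, so the inequality fails and M ≥ 17. We prove 3·2^n ≥ 54n^3 + 22n for all n ≥ 17.
For the base case n = 17: 3·2^n = 393216 and 54n^3 + 22n = 265676, so 393216 ≥ 265676.
Inductive step: suppose the statement holds for some m ≥ 17, so 3·2^m ≥ 54m^3 + 22m.
Then 3·2^(m + 1) = 2·(3·2^m) ≥ 2·(54m^3 + 22m).
Also, for m ≥ 17 we have 2·(54m^3 + 22m) ≥ 54(m+1)^3 + 22(m+1), since 2·(54m^3 + 22m) − (54(m+1)^3 + 22(m+1)) = 54m^3 - 162m^2 - 140m - 76, which is nonnegative for all m ≥ 17.
Combining, 3·2^(m + 1) ≥ 54(m+1)^3 + 22(m+1).
This completes the induction.
Hence the smallest such M is 17.

M = 17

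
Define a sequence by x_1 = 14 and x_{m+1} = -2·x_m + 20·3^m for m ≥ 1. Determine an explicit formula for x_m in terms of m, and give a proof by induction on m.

x_m = -(-2)^m + 4·3^m

Computing the first terms: x_1 = 14, x_2 = 32, x_3 = 116. This suggests x_m = -(-2)^m + 4·3^m.
Base step (m = 1): the formula gives 14 = 14 = x_1.
Inductive step: assume the claim holds for m = j, so x_j = -(-2)^j + 4·3^j.
Then x_{j+1} = -2·x_j + 20·3^j = -2·(-(-2)^j + 4·3^j) + 20·3^j = -(-2)^(j + 1) + 4·3^(j + 1),
which is the claimed formula at m = j+1.
By induction, the statement is established for all m ≥ 1.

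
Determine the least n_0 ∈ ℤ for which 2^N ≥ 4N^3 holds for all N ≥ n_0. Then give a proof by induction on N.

At N = 13: 8192 < 8788, so the inequality fails and n_0 ≥ 14. We prove 2^N ≥ 4N^3 for all N ≥ 14.
Base step (N = 14): 2^N = 16384 and 4N^3 = 10976, so 16384 ≥ 10976.
Inductive step: suppose the statement holds for some r ≥ 14, so 2^r ≥ 4r^3.
Then 2^(r + 1) = 2·(2^r) ≥ 2·(4r^3).
Also, for r ≥ 14 we have 2·(4r^3) ≥ 4(r+1)^3, since 2 ≥ (1 + 1/r)^3 for all r ≥ 14.
Combining, 2^(r + 1) ≥ 4(r+1)^3.
By induction, the statement is established for all N ≥ 14.
Hence the smallest such n_0 is 14.

n_0 = 14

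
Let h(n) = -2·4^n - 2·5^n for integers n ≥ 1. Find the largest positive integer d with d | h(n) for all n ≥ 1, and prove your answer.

d = 2

Computing the first values: h(1) = -18 and h(2) = -82; gcd(-18, -82) = 2, so d ≤ 2.
We prove 2 | -2·4^n - 2·5^n for all n ≥ 1 by induction on n.
When n = 1: h(1) = -18 = 2·(-9), so 2 | h(1).
Inductive step: assume the claim holds for n = m, i.e. 2 | h(m). Then
h(m+1) − 5·h(m) = (-2·4^(m+1) - 2·5^(m+1)) − 5·(-2·4^m - 2·5^m) = (-2)·4^m·(4 − 5) = (2)·4^m. Since 2 | h(m) by the inductive hypothesis, 2 | 5·h(m); and 2 | 2 since 2 = 2·1. Therefore 2 | h(m+1).
By induction, the statement is established for all n ≥ 1.
Therefore the largest such d is 2.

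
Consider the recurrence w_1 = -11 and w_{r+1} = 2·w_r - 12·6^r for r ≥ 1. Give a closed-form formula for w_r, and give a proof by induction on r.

w_r = 7·2^(r - 1) - 3·6^r

Computing the first terms: w_1 = -11, w_2 = -94, w_3 = -620. This suggests w_r = 7·2^(r - 1) - 3·6^r.
For the base case r = 1: the formula gives -11 = -11 = w_1.
Inductive step: assume the claim holds for r = j, so w_j = 7·2^(j - 1) - 3·6^j.
Then w_{j+1} = 2·w_j - 12·6^j = 2·(7·2^(j - 1) - 3·6^j) - 12·6^j = 7·2^j - 3·6^(j + 1) = 7·2^((j+1) - 1) - 3·6^(j+1),
which is the claimed formula at r = j+1.
Hence, by induction on r, the claim holds for every r ≥ 1.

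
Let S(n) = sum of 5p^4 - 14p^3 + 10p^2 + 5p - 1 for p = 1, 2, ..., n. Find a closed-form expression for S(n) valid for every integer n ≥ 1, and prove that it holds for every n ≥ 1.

S(n) = n(n^4 - n^3 - 2n^2 + 4n + 3)

We claim S(n) = n(n^4 - n^3 - 2n^2 + 4n + 3) for all n ≥ 1.
Base case (n = 1): S(1) = 5, and the closed form gives 5. They agree.
Inductive step: assume the claim holds for n = p, so S(p) = p(p^4 - p^3 - 2p^2 + 4p + 3).
Then S(p+1) = S(p) + (5p^4 + 6p^3 - 2p^2 + 3p + 5) = (p(p^4 - p^3 - 2p^2 + 4p + 3)) + (5p^4 + 6p^3 - 2p^2 + 3p + 5).
Simplifying, S(p+1) = (p + 1)(p^4 + 3p^3 + p^2 + p + 5) = (p+1)((p+1)^4 - (p+1)^3 - 2(p+1)^2 + 4(p+1) + 3),
which is the closed form with n = p+1.
Hence, by induction on n, the claim holds for every n ≥ 1.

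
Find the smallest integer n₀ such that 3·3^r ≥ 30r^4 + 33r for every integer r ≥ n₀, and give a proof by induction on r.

n₀ = 11

At r = 10: 177147 < 300330, so the inequality fails and n₀ ≥ 11. We prove 3·3^r ≥ 30r^4 + 33r for all r ≥ 11.
Base step (r = 11): 3·3^r = 531441 and 30r^4 + 33r = 439593, so 531441 ≥ 439593.
Inductive step: suppose the statement holds for some j ≥ 11, so 3·3^j ≥ 30j^4 + 33j.
Then 3·3^(j + 1) = 3·(3·3^j) ≥ 3·(30j^4 + 33j).
Also, for j ≥ 11 we have 3·(30j^4 + 33j) ≥ 30(j+1)^4 + 33(j+1), since 3·(30j^4 + 33j) − (30(j+1)^4 + 33(j+1)) = 60j^4 - 120j^3 - 180j^2 - 54j - 63, which is nonnegative for all j ≥ 11.
Combining, 3·3^(j + 1) ≥ 30(j+1)^4 + 33(j+1).
By the principle of mathematical induction, the result holds for all r ≥ 11.
Hence the smallest such n₀ is 11.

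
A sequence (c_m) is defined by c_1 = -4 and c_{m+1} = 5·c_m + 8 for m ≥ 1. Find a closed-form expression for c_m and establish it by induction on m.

c_m = -2·5^(m - 1) - 2

Computing the first terms: c_1 = -4, c_2 = -12, c_3 = -52. This suggests c_m = -2·5^(m - 1) - 2.
For the base case m = 1: the formula gives -4 = -4 = c_1.
Suppose the result is true for m = p, so c_p = -2·5^(p - 1) - 2.
Then c_{p+1} = 5·c_p + 8 = 5·(-2·5^(p - 1) - 2) + 8 = -2·5^p - 2 = -2·5^((p+1) - 1) - 2,
which is the claimed formula at m = p+1.
By the principle of mathematical induction, the result holds for all m ≥ 1.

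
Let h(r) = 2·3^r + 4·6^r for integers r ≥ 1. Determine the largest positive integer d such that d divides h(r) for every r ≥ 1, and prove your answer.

d = 6

Computing the first values: h(1) = 30 and h(2) = 162; gcd(30, 162) = 6, so d ≤ 6.
We prove 6 | 2·3^r + 4·6^r for all r ≥ 1 by induction on r.
Base step (r = 1): h(1) = 30 = 6·(5), so 6 | h(1).
Inductive step: suppose the statement holds for some k ≥ 1, i.e. 6 | h(k). Then
h(k+1) − 6·h(k) = (2·3^(k+1) + 4·6^(k+1)) − 6·(2·3^k + 4·6^k) = (2)·3^k·(3 − 6) = (-6)·3^k. Since 6 | h(k) by the inductive hypothesis, 6 | 6·h(k); and 6 | -6 since -6 = 6·-1. Therefore 6 | h(k+1).
By the principle of mathematical induction, the result holds for all r ≥ 1.
Therefore the largest such d is 6.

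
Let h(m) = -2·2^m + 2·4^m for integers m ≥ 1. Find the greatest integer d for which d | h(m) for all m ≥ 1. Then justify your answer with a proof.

d = 4

Computing the first values: h(1) = 4 and h(2) = 24; gcd(4, 24) = 4, so d ≤ 4.
We prove 4 | -2·2^m + 2·4^m for all m ≥ 1 by induction on m.
For the base case m = 1: h(1) = 4 = 4·(1), so 4 | h(1).
Inductive step: suppose the statement holds for some i ≥ 1, i.e. 4 | h(i). Then
h(i+1) − 4·h(i) = (-2·2^(i+1) + 2·4^(i+1)) − 4·(-2·2^i + 2·4^i) = (-2)·2^i·(2 − 4) = (4)·2^i. Since 4 | h(i) by the inductive hypothesis, 4 | 4·h(i); and 4 | 4 since 4 = 4·1. Therefore 4 | h(i+1).
By the principle of mathematical induction, the result holds for all m ≥ 1.
Therefore the largest such d is 4.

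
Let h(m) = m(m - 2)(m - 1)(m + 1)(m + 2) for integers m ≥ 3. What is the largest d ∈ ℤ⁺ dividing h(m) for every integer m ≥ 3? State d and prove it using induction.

d = 120

Computing the first values: h(3) = 120 and h(4) = 720; gcd(120, 720) = 120, so d ≤ 120.
We prove 120 | m(m - 2)(m - 1)(m + 1)(m + 2) for all m ≥ 3 by induction on m.
When m = 3: h(3) = 120 = 120·(1), so 120 | h(3).
Inductive step: assume the claim holds for m = p, i.e. 120 | h(p). Then
h(p+1) − h(p) = (p-1)·p·(p+1)·(p+2)·(p+3) − (p-2)·(p-1)·p·(p+1)·(p+2) = (p-1)·p·(p+1)·(p+2)·[(p+3) − (p-2)] = 5·(p-1)·p·(p+1)·(p+2). The product of 4 consecutive integers is divisible by (4)! = 24, so h(p+1) − h(p) is divisible by 5·24 = 120. By the inductive hypothesis 120 | h(p), hence 120 | h(p+1).
This completes the induction.
Therefore the largest such d is 120.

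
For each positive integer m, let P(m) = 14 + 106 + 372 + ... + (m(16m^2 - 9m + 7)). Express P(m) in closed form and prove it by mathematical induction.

P(m) = m(m + 1)(4m^2 + m + 2)

We claim P(m) = m(m + 1)(4m^2 + m + 2) for all m ≥ 1.
Base step (m = 1): P(1) = 14, and the closed form gives 14. They agree.
Inductive step: suppose the statement holds for some r ≥ 1, so P(r) = r(4r^3 + 5r^2 + 3r + 2).
Then P(r+1) = P(r) + (16r^3 + 39r^2 + 37r + 14) = (r(4r^3 + 5r^2 + 3r + 2)) + (16r^3 + 39r^2 + 37r + 14).
Simplifying, P(r+1) = (r + 1)(r + 2)(4r^2 + 9r + 7) = (r+1)((r+1) + 1)(4(r+1)^2 + (r+1) + 2),
which is the closed form with m = r+1.
Hence, by induction on m, the claim holds for every m ≥ 1.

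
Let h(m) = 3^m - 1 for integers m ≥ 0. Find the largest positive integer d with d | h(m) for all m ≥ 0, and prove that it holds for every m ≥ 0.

d = 2

Computing the first values: h(0) = 0 and h(1) = 2; gcd(0, 2) = 2, so d ≤ 2.
We prove 2 | 3^m - 1 for all m ≥ 0 by induction on m.
Base case (m = 0): h(0) = 0 = 2·(0), so 2 | h(0).
Inductive step: assume the claim holds for m = k, i.e. 2 | h(k). Then
h(k+1) = 3^(k+1) - 1 = 3·(3^k - 1) + 2 = 3·h(k) + 2. The first term is divisible by 2 by the inductive hypothesis, and 2 is divisible by 2. Hence 2 | h(k+1).
Hence, by induction on m, the claim holds for every m ≥ 0.
Therefore the largest such d is 2.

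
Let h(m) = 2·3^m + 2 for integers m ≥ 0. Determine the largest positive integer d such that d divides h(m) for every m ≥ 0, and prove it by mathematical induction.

Computing the first values: h(0) = 4 and h(1) = 8; gcd(4, 8) = 4, so d ≤ 4.
We prove 4 | 2·3^m + 2 for all m ≥ 0 by induction on m.
When m = 0: h(0) = 4 = 4·(1), so 4 | h(0).
Inductive step: suppose the statement holds for some i ≥ 0, i.e. 4 | h(i). Then
h(i+1) = 2·3^(i+1) + 2 = 3·(2·3^i + 2) - 4 = 3·h(i) - 4. The first term is divisible by 4 by the inductive hypothesis, and -4 is divisible by 4. Hence 4 | h(i+1).
This completes the induction.
Therefore the largest such d is 4.

d = 4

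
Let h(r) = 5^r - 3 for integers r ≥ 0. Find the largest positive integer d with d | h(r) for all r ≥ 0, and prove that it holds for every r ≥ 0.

Computing the first values: h(0) = -2 and h(1) = 2; gcd(-2, 2) = 2, so d ≤ 2.
We prove 2 | 5^r - 3 for all r ≥ 0 by induction on r.
For the base case r = 0: h(0) = -2 = 2·(-1), so 2 | h(0).
Suppose the result is true for r = i, i.e. 2 | h(i). Then
h(i+1) = 5^(i+1) - 3 = 5·(5^i - 3) + 12 = 5·h(i) + 12. The first term is divisible by 2 by the inductive hypothesis, and 12 is divisible by 2. Hence 2 | h(i+1).
This completes the induction.
Therefore the largest such d is 2.

d = 2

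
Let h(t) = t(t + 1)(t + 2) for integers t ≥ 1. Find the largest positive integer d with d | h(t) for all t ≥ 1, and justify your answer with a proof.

d = 6

Computing the first values: h(1) = 6 and h(2) = 24; gcd(6, 24) = 6, so d ≤ 6.
We prove 6 | t(t + 1)(t + 2) for all t ≥ 1 by induction on t.
For the base case t = 1: h(1) = 6 = 6·(1), so 6 | h(1).
Inductive step: assume the claim holds for t = k, i.e. 6 | h(k). Then
h(k+1) − h(k) = (k+1)·(k+2)·(k+3) − k·(k+1)·(k+2) = (k+1)·(k+2)·[(k+3) − k] = 3·(k+1)·(k+2). The product of 2 consecutive integers is divisible by (2)! = 2, so h(k+1) − h(k) is divisible by 3·2 = 6. By the inductive hypothesis 6 | h(k), hence 6 | h(k+1).
By the principle of mathematical induction, the result holds for all t ≥ 1.
Therefore the largest such d is 6.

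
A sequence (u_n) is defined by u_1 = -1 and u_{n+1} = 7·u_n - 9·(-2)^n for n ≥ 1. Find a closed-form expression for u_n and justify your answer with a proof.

Computing the first terms: u_1 = -1, u_2 = 11, u_3 = 41. This suggests u_n = (-2)^n + 7^(n - 1).
When n = 1: the formula gives -1 = -1 = u_1.
For the inductive step, assume it holds for an arbitrary i ≥ 1, so u_i = (-2)^i + 7^(i - 1).
Then u_{i+1} = 7·u_i - 9·(-2)^i = 7·((-2)^i + 7^(i - 1)) - 9·(-2)^i = (-2)^(i + 1) + 7^i = (-2)^(i+1) + 7^((i+1) - 1),
which is the claimed formula at n = i+1.
By induction, the statement is established for all n ≥ 1.

u_n = (-2)^n + 7^(n - 1)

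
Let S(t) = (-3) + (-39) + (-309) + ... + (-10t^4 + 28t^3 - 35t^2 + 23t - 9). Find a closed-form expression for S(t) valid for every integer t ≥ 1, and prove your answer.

We claim S(t) = -t(t^2 + t + 1)(2t^2 - 4t + 3) for all t ≥ 1.
For the base case t = 1: S(1) = -3, and the closed form gives -3. They agree.
Inductive step: suppose the statement holds for some i ≥ 1, so S(i) = i(-2i^4 + 2i^3 - i^2 + i - 3).
Then S(i+1) = S(i) + (-10i^4 - 12i^3 - 11i^2 - 3i - 3) = (i(-2i^4 + 2i^3 - i^2 + i - 3)) + (-10i^4 - 12i^3 - 11i^2 - 3i - 3).
Simplifying, S(i+1) = -(i + 1)(2i^2 + 1)(i^2 + 3i + 3) = -(i+1)((i+1)^2 + (i+1) + 1)(2(i+1)^2 - 4(i+1) + 3),
which is the closed form with t = i+1.
This completes the induction.

S(t) = -t(t^2 + t + 1)(2t^2 - 4t + 3)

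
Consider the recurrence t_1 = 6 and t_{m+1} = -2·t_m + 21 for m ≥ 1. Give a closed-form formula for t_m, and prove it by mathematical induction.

Computing the first terms: t_1 = 6, t_2 = 9, t_3 = 3. This suggests t_m = -(-2)^(m - 1) + 7.
Base case (m = 1): the formula gives 6 = 6 = t_1.
For the inductive step, assume it holds for an arbitrary j ≥ 1, so t_j = -(-2)^(j - 1) + 7.
Then t_{j+1} = -2·t_j + 21 = -2·(-(-2)^(j - 1) + 7) + 21 = -(-2)^j + 7 = -(-2)^((j+1) - 1) + 7,
which is the claimed formula at m = j+1.
By induction, the statement is established for all m ≥ 1.

t_m = -(-2)^(m - 1) + 7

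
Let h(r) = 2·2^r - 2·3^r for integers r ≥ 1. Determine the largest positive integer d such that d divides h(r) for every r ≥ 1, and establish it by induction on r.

d = 2

Computing the first values: h(1) = -2 and h(2) = -10; gcd(-2, -10) = 2, so d ≤ 2.
We prove 2 | 2·2^r - 2·3^r for all r ≥ 1 by induction on r.
Base case (r = 1): h(1) = -2 = 2·(-1), so 2 | h(1).
Inductive step: suppose the statement holds for some j ≥ 1, i.e. 2 | h(j). Then
h(j+1) − 3·h(j) = (2·2^(j+1) - 2·3^(j+1)) − 3·(2·2^j - 2·3^j) = (2)·2^j·(2 − 3) = (-2)·2^j. Since 2 | h(j) by the inductive hypothesis, 2 | 3·h(j); and 2 | -2 since -2 = 2·-1. Therefore 2 | h(j+1).
By the principle of mathematical induction, the result holds for all r ≥ 1.
Therefore the largest such d is 2.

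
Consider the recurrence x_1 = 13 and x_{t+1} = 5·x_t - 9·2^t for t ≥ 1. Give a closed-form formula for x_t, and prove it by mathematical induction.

x_t = 3·2^t + 7·5^(t - 1)

Computing the first terms: x_1 = 13, x_2 = 47, x_3 = 199. This suggests x_t = 3·2^t + 7·5^(t - 1).
For the base case t = 1: the formula gives 13 = 13 = x_1.
Inductive step: suppose the statement holds for some r ≥ 1, so x_r = 3·2^r + 7·5^(r - 1).
Then x_{r+1} = 5·x_r - 9·2^r = 5·(3·2^r + 7·5^(r - 1)) - 9·2^r = 3·2^(r + 1) + 7·5^r = 3·2^(r+1) + 7·5^((r+1) - 1),
which is the claimed formula at t = r+1.
By induction, the statement is established for all t ≥ 1.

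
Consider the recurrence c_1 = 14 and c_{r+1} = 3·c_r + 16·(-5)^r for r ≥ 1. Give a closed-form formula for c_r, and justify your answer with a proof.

Computing the first terms: c_1 = 14, c_2 = -38, c_3 = 286. This suggests c_r = -2(-5)^r + 4·3^(r - 1).
For the base case r = 1: the formula gives 14 = 14 = c_1.
For the inductive step, assume it holds for an arbitrary p ≥ 1, so c_p = -2(-5)^p + 4·3^(p - 1).
Then c_{p+1} = 3·c_p + 16·(-5)^p = 3·(-2(-5)^p + 4·3^(p - 1)) + 16·(-5)^p = -2(-5)^(p + 1) + 4·3^p = -2(-5)^(p+1) + 4·3^((p+1) - 1),
which is the claimed formula at r = p+1.
By the principle of mathematical induction, the result holds for all r ≥ 1.

c_r = -2(-5)^r + 4·3^(r - 1)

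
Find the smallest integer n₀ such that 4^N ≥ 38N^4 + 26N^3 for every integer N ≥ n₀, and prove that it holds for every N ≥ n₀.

At N = 9: 262144 < 268272, so the inequality fails and n₀ ≥ 10. We prove 4^N ≥ 38N^4 + 26N^3 for all N ≥ 10.
Base step (N = 10): 4^N = 1048576 and 38N^4 + 26N^3 = 406000, so 1048576 ≥ 406000.
Inductive step: suppose the statement holds for some i ≥ 10, so 4^i ≥ 38i^4 + 26i^3.
Then 4^(i + 1) = 4·(4^i) ≥ 4·(38i^4 + 26i^3).
Also, for i ≥ 10 we have 4·(38i^4 + 26i^3) ≥ 38(i+1)^4 + 26(i+1)^3, since 4·(38i^4 + 26i^3) − (38(i+1)^4 + 26(i+1)^3) = 114i^4 - 74i^3 - 306i^2 - 230i - 64, which is nonnegative for all i ≥ 10.
Combining, 4^(i + 1) ≥ 38(i+1)^4 + 26(i+1)^3.
By the principle of mathematical induction, the result holds for all N ≥ 10.
Hence the smallest such n₀ is 10.

n₀ = 10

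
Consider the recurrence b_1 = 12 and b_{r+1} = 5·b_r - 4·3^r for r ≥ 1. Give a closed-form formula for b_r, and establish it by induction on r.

b_r = 2·3^r + 6·5^(r - 1)

Computing the first terms: b_1 = 12, b_2 = 48, b_3 = 204. This suggests b_r = 2·3^r + 6·5^(r - 1).
Base case (r = 1): the formula gives 12 = 12 = b_1.
Inductive step: suppose the statement holds for some m ≥ 1, so b_m = 2·3^m + 6·5^(m - 1).
Then b_{m+1} = 5·b_m - 4·3^m = 5·(2·3^m + 6·5^(m - 1)) - 4·3^m = 2·3^(m + 1) + 6·5^m = 2·3^(m+1) + 6·5^((m+1) - 1),
which is the claimed formula at r = m+1.
By the principle of mathematical induction, the result holds for all r ≥ 1.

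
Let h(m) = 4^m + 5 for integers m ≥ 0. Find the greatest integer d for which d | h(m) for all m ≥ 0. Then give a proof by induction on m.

d = 3

Computing the first values: h(0) = 6 and h(1) = 9; gcd(6, 9) = 3, so d ≤ 3.
We prove 3 | 4^m + 5 for all m ≥ 0 by induction on m.
For the base case m = 0: h(0) = 6 = 3·(2), so 3 | h(0).
Suppose the result is true for m = i, i.e. 3 | h(i). Then
h(i+1) = 4^(i+1) + 5 = 4·(4^i + 5) - 15 = 4·h(i) - 15. The first term is divisible by 3 by the inductive hypothesis, and -15 is divisible by 3. Hence 3 | h(i+1).
By induction, the statement is established for all m ≥ 0.
Therefore the largest such d is 3.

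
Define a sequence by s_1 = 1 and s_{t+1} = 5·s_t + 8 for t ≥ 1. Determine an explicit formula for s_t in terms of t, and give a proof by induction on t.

Computing the first terms: s_1 = 1, s_2 = 13, s_3 = 73. This suggests s_t = 3·5^(t - 1) - 2.
When t = 1: the formula gives 1 = 1 = s_1.
Inductive step: suppose the statement holds for some p ≥ 1, so s_p = 3·5^(p - 1) - 2.
Then s_{p+1} = 5·s_p + 8 = 5·(3·5^(p - 1) - 2) + 8 = 3·5^p - 2 = 3·5^((p+1) - 1) - 2,
which is the claimed formula at t = p+1.
This completes the induction.

s_t = 3·5^(t - 1) - 2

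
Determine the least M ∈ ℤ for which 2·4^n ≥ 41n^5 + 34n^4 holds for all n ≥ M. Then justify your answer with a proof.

At n = 10: 2097152 < 4440000, so the inequality fails and M ≥ 11. We prove 2·4^n ≥ 41n^5 + 34n^4 for all n ≥ 11.
When n = 11: 2·4^n = 8388608 and 41n^5 + 34n^4 = 7100885, so 8388608 ≥ 7100885.
For the inductive step, assume it holds for an arbitrary m ≥ 11, so 2·4^m ≥ 41m^5 + 34m^4.
Then 2·4^(m + 1) = 4·(2·4^m) ≥ 4·(41m^5 + 34m^4).
Also, for m ≥ 11 we have 4·(41m^5 + 34m^4) ≥ 41(m+1)^5 + 34(m+1)^4, since 4·(41m^5 + 34m^4) − (41(m+1)^5 + 34(m+1)^4) = 123m^5 - 103m^4 - 546m^3 - 614m^2 - 341m - 75, which is nonnegative for all m ≥ 11.
Combining, 2·4^(m + 1) ≥ 41(m+1)^5 + 34(m+1)^4.
This completes the induction.
Hence the smallest such M is 11.

M = 11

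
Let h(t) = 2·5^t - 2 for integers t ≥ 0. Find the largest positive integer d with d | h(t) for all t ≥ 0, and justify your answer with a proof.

Computing the first values: h(0) = 0 and h(1) = 8; gcd(0, 8) = 8, so d ≤ 8.
We prove 8 | 2·5^t - 2 for all t ≥ 0 by induction on t.
Base step (t = 0): h(0) = 0 = 8·(0), so 8 | h(0).
Inductive step: assume the claim holds for t = j, i.e. 8 | h(j). Then
h(j+1) = 2·5^(j+1) - 2 = 5·(2·5^j - 2) + 8 = 5·h(j) + 8. The first term is divisible by 8 by the inductive hypothesis, and 8 is divisible by 8. Hence 8 | h(j+1).
By the principle of mathematical induction, the result holds for all t ≥ 0.
Therefore the largest such d is 8.

d = 8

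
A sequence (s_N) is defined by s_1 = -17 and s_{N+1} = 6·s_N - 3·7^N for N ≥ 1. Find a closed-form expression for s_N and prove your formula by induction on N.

s_N = 4·6^(N - 1) - 3·7^N

Computing the first terms: s_1 = -17, s_2 = -123, s_3 = -885. This suggests s_N = 4·6^(N - 1) - 3·7^N.
For the base case N = 1: the formula gives -17 = -17 = s_1.
For the inductive step, assume it holds for an arbitrary j ≥ 1, so s_j = 4·6^(j - 1) - 3·7^j.
Then s_{j+1} = 6·s_j - 3·7^j = 6·(4·6^(j - 1) - 3·7^j) - 3·7^j = 4·6^j - 3·7^(j + 1) = 4·6^((j+1) - 1) - 3·7^(j+1),
which is the claimed formula at N = j+1.
By the principle of mathematical induction, the result holds for all N ≥ 1.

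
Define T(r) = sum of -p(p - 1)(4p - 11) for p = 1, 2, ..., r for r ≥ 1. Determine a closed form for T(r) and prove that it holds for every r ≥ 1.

T(r) = -r(r - 3)(r - 1)(r + 1)

We claim T(r) = -r(r - 3)(r - 1)(r + 1) for all r ≥ 1.
For the base case r = 1: T(1) = 0, and the closed form gives 0. They agree.
Inductive step: assume the claim holds for r = p, so T(p) = p(-p^3 + 3p^2 + p - 3).
Then T(p+1) = T(p) + (-p(p + 1)(4p - 7)) = (p(-p^3 + 3p^2 + p - 3)) + (-p(p + 1)(4p - 7)).
Simplifying, T(p+1) = -p(p - 2)(p + 1)(p + 2) = -(p+1)((p+1) - 3)((p+1) - 1)((p+1) + 1),
which is the closed form with r = p+1.
By the principle of mathematical induction, the result holds for all r ≥ 1.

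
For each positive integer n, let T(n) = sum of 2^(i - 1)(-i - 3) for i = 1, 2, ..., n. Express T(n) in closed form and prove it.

T(n) = -2^n(n + 2) + 2

We claim T(n) = -2^n(n + 2) + 2 for all n ≥ 1.
Base step (n = 1): T(1) = -4, and the closed form gives -4. They agree.
Suppose the result is true for n = i, so T(i) = -2^i(i + 2) + 2.
Then T(i+1) = T(i) + (2^i(-i - 4)) = (-2^i(i + 2) + 2) + (2^i(-i - 4)).
Simplifying, T(i+1) = -2·2^i·i - 6·2^i + 2 = -2^(i+1)((i+1) + 2) + 2,
which is the closed form with n = i+1.
This completes the induction.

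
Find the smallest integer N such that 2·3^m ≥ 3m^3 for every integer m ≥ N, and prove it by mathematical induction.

At m = 4: 162 < 192, so the inequality fails and N ≥ 5. We prove 2·3^m ≥ 3m^3 for all m ≥ 5.
Base case (m = 5): 2·3^m = 486 and 3m^3 = 375, so 486 ≥ 375.
Suppose the result is true for m = r, so 2·3^r ≥ 3r^3.
Then 2·3^(r + 1) = 3·(2·3^r) ≥ 3·(3r^3).
Also, for r ≥ 5 we have 3·(3r^3) ≥ 3(r+1)^3, since 3 ≥ (1 + 1/r)^3 for all r ≥ 5.
Combining, 2·3^(r + 1) ≥ 3(r+1)^3.
By induction, the statement is established for all m ≥ 5.
Hence the smallest such N is 5.

N = 5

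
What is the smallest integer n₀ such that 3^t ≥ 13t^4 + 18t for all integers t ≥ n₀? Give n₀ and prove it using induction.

n₀ = 12

At t = 11: 177147 < 190531, so the inequality fails and n₀ ≥ 12. We prove 3^t ≥ 13t^4 + 18t for all t ≥ 12.
For the base case t = 12: 3^t = 531441 and 13t^4 + 18t = 269784, so 531441 ≥ 269784.
For the inductive step, assume it holds for an arbitrary p ≥ 12, so 3^p ≥ 13p^4 + 18p.
Then 3^(p + 1) = 3·(3^p) ≥ 3·(13p^4 + 18p).
Also, for p ≥ 12 we have 3·(13p^4 + 18p) ≥ 13(p+1)^4 + 18(p+1), since 3·(13p^4 + 18p) − (13(p+1)^4 + 18(p+1)) = 26p^4 - 52p^3 - 78p^2 - 16p - 31, which is nonnegative for all p ≥ 12.
Combining, 3^(p + 1) ≥ 13(p+1)^4 + 18(p+1).
Hence, by induction on t, the claim holds for every t ≥ 12.
Hence the smallest such n₀ is 12.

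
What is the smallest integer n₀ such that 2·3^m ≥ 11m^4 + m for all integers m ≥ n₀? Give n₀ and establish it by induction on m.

n₀ = 10

At m = 9: 39366 < 72180, so the inequality fails and n₀ ≥ 10. We prove 2·3^m ≥ 11m^4 + m for all m ≥ 10.
When m = 10: 2·3^m = 118098 and 11m^4 + m = 110010, so 118098 ≥ 110010.
Suppose the result is true for m = p, so 2·3^p ≥ 11p^4 + p.
Then 2·3^(p + 1) = 3·(2·3^p) ≥ 3·(11p^4 + p).
Also, for p ≥ 10 we have 3·(11p^4 + p) ≥ 11(p+1)^4 + (p+1), since 3·(11p^4 + p) − (11(p+1)^4 + (p+1)) = 22p^4 - 44p^3 - 66p^2 - 42p - 12, which is nonnegative for all p ≥ 10.
Combining, 2·3^(p + 1) ≥ 11(p+1)^4 + (p+1).
By the principle of mathematical induction, the result holds for all m ≥ 10.
Hence the smallest such n₀ is 10.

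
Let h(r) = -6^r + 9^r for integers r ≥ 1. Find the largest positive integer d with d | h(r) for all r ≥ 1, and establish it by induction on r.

d = 3

Computing the first values: h(1) = 3 and h(2) = 45; gcd(3, 45) = 3, so d ≤ 3.
We prove 3 | -6^r + 9^r for all r ≥ 1 by induction on r.
Base case (r = 1): h(1) = 3 = 3·(1), so 3 | h(1).
Suppose the result is true for r = m, i.e. 3 | h(m). Then
9^{m+1} − 6^{m+1} = 9·9^m − 6·6^m = 9·(9^m − 6^m) + (3)·6^m. The first term is divisible by 3 by the inductive hypothesis, and the second term (3)·6^m is divisible by 3 since 3 | 3. Hence 3 | h(m+1).
By the principle of mathematical induction, the result holds for all r ≥ 1.
Therefore the largest such d is 3.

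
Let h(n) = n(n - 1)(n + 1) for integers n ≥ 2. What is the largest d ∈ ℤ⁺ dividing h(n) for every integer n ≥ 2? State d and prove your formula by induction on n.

Computing the first values: h(2) = 6 and h(3) = 24; gcd(6, 24) = 6, so d ≤ 6.
We prove 6 | n(n - 1)(n + 1) for all n ≥ 2 by induction on n.
Base step (n = 2): h(2) = 6 = 6·(1), so 6 | h(2).
Suppose the result is true for n = r, i.e. 6 | h(r). Then
h(r+1) − h(r) = r·(r+1)·(r+2) − (r-1)·r·(r+1) = r·(r+1)·[(r+2) − (r-1)] = 3·r·(r+1). The product of 2 consecutive integers is divisible by (2)! = 2, so h(r+1) − h(r) is divisible by 3·2 = 6. By the inductive hypothesis 6 | h(r), hence 6 | h(r+1).
By induction, the statement is established for all n ≥ 2.
Therefore the largest such d is 6.

d = 6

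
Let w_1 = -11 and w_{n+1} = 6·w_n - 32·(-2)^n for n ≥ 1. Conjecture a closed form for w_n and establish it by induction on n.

w_n = (-2)^(n + 2) - 3·6^(n - 1)

Computing the first terms: w_1 = -11, w_2 = -2, w_3 = -140. This suggests w_n = (-2)^(n + 2) - 3·6^(n - 1).
Base step (n = 1): the formula gives -11 = -11 = w_1.
Suppose the result is true for n = r, so w_r = (-2)^(r + 2) - 3·6^(r - 1).
Then w_{r+1} = 6·w_r - 32·(-2)^r = 6·((-2)^(r + 2) - 3·6^(r - 1)) - 32·(-2)^r = (-2)^(r + 3) - 3·6^r = (-2)^((r+1) + 2) - 3·6^((r+1) - 1),
which is the claimed formula at n = r+1.
Hence, by induction on n, the claim holds for every n ≥ 1.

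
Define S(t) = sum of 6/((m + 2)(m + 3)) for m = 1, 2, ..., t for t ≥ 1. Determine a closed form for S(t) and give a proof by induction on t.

We claim S(t) = 2t/(t + 3) for all t ≥ 1.
Base step (t = 1): S(1) = 1/2, and the closed form gives 1/2. They agree.
Suppose the result is true for t = m, so S(m) = 2m/(m + 3).
Then S(m+1) = S(m) + (6/((m + 3)(m + 4))) = (2m/(m + 3)) + (6/((m + 3)(m + 4))).
Simplifying, S(m+1) = 2(m + 1)/(m + 4) = 2(m+1)/((m+1) + 3),
which is the closed form with t = m+1.
By the principle of mathematical induction, the result holds for all t ≥ 1.

S(t) = 2t/(t + 3)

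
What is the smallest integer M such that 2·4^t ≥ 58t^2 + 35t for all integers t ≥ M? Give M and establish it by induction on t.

M = 5

At t = 4: 512 < 1068, so the inequality fails and M ≥ 5. We prove 2·4^t ≥ 58t^2 + 35t for all t ≥ 5.
Base case (t = 5): 2·4^t = 2048 and 58t^2 + 35t = 1625, so 2048 ≥ 1625.
Suppose the result is true for t = r, so 2·4^r ≥ 58r^2 + 35r.
Then 2·4^(r + 1) = 4·(2·4^r) ≥ 4·(58r^2 + 35r).
Also, for r ≥ 5 we have 4·(58r^2 + 35r) ≥ 58(r+1)^2 + 35(r+1), since 4·(58r^2 + 35r) − (58(r+1)^2 + 35(r+1)) = 174r^2 - 11r - 93, which is nonnegative for all r ≥ 5.
Combining, 2·4^(r + 1) ≥ 58(r+1)^2 + 35(r+1).
Hence, by induction on t, the claim holds for every t ≥ 5.
Hence the smallest such M is 5.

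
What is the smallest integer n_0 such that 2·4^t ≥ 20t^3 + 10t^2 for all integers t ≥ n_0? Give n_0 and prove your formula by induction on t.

At t = 5: 2048 < 2750, so the inequality fails and n_0 ≥ 6. We prove 2·4^t ≥ 20t^3 + 10t^2 for all t ≥ 6.
Base step (t = 6): 2·4^t = 8192 and 20t^3 + 10t^2 = 4680, so 8192 ≥ 4680.
Inductive step: suppose the statement holds for some p ≥ 6, so 2·4^p ≥ 20p^3 + 10p^2.
Then 2·4^(p + 1) = 4·(2·4^p) ≥ 4·(20p^3 + 10p^2).
Also, for p ≥ 6 we have 4·(20p^3 + 10p^2) ≥ 20(p+1)^3 + 10(p+1)^2, since 4·(20p^3 + 10p^2) − (20(p+1)^3 + 10(p+1)^2) = 60p^3 - 30p^2 - 80p - 30, which is nonnegative for all p ≥ 6.
Combining, 2·4^(p + 1) ≥ 20(p+1)^3 + 10(p+1)^2.
Hence, by induction on t, the claim holds for every t ≥ 6.
Hence the smallest such n_0 is 6.

n_0 = 6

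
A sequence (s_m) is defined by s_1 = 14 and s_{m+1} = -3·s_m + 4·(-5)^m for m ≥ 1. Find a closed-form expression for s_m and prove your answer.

Computing the first terms: s_1 = 14, s_2 = -62, s_3 = 286. This suggests s_m = 4(-3)^(m - 1) - 2(-5)^m.
When m = 1: the formula gives 14 = 14 = s_1.
Suppose the result is true for m = i, so s_i = 4(-3)^(i - 1) - 2(-5)^i.
Then s_{i+1} = -3·s_i + 4·(-5)^i = -3·(4(-3)^(i - 1) - 2(-5)^i) + 4·(-5)^i = 4(-3)^i - 2(-5)^(i + 1) = 4(-3)^((i+1) - 1) - 2(-5)^(i+1),
which is the claimed formula at m = i+1.
By the principle of mathematical induction, the result holds for all m ≥ 1.

s_m = 4(-3)^(m - 1) - 2(-5)^m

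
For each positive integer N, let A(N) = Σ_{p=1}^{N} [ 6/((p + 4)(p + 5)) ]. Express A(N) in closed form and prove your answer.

A(N) = 6N/(5(N + 5))

We claim A(N) = 6N/(5(N + 5)) for all N ≥ 1.
When N = 1: A(1) = 1/5, and the closed form gives 1/5. They agree.
For the inductive step, assume it holds for an arbitrary p ≥ 1, so A(p) = 6p/(5(p + 5)).
Then A(p+1) = A(p) + (6/((p + 5)(p + 6))) = (6p/(5(p + 5))) + (6/((p + 5)(p + 6))).
Simplifying, A(p+1) = 6(p + 1)/(5(p + 6)) = 6(p+1)/(5((p+1) + 5)),
which is the closed form with N = p+1.
By the principle of mathematical induction, the result holds for all N ≥ 1.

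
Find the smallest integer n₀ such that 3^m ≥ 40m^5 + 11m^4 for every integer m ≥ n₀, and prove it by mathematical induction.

n₀ = 16

At m = 15: 14348907 < 30931875, so the inequality fails and n₀ ≥ 16. We prove 3^m ≥ 40m^5 + 11m^4 for all m ≥ 16.
For the base case m = 16: 3^m = 43046721 and 40m^5 + 11m^4 = 42663936, so 43046721 ≥ 42663936.
Inductive step: assume the claim holds for m = p, so 3^p ≥ 40p^5 + 11p^4.
Then 3^(p + 1) = 3·(3^p) ≥ 3·(40p^5 + 11p^4).
Also, for p ≥ 16 we have 3·(40p^5 + 11p^4) ≥ 40(p+1)^5 + 11(p+1)^4, since 3·(40p^5 + 11p^4) − (40(p+1)^5 + 11(p+1)^4) = 80p^5 - 178p^4 - 444p^3 - 466p^2 - 244p - 51, which is nonnegative for all p ≥ 16.
Combining, 3^(p + 1) ≥ 40(p+1)^5 + 11(p+1)^4.
By induction, the statement is established for all m ≥ 16.
Hence the smallest such n₀ is 16.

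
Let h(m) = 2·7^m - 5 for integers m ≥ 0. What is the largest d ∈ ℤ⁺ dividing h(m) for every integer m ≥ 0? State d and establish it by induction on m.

d = 3

Computing the first values: h(0) = -3 and h(1) = 9; gcd(-3, 9) = 3, so d ≤ 3.
We prove 3 | 2·7^m - 5 for all m ≥ 0 by induction on m.
Base case (m = 0): h(0) = -3 = 3·(-1), so 3 | h(0).
For the inductive step, assume it holds for an arbitrary r ≥ 0, i.e. 3 | h(r). Then
h(r+1) = 2·7^(r+1) - 5 = 7·(2·7^r - 5) + 30 = 7·h(r) + 30. The first term is divisible by 3 by the inductive hypothesis, and 30 is divisible by 3. Hence 3 | h(r+1).
By induction, the statement is established for all m ≥ 0.
Therefore the largest such d is 3.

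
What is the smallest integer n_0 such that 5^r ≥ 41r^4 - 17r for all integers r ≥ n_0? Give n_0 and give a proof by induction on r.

At r = 7: 78125 < 98322, so the inequality fails and n_0 ≥ 8. We prove 5^r ≥ 41r^4 - 17r for all r ≥ 8.
When r = 8: 5^r = 390625 and 41r^4 - 17r = 167800, so 390625 ≥ 167800.
Inductive step: assume the claim holds for r = m, so 5^m ≥ 41m^4 - 17m.
Then 5^(m + 1) = 5·(5^m) ≥ 5·(41m^4 - 17m).
Also, for m ≥ 8 we have 5·(41m^4 - 17m) ≥ 41(m+1)^4 - 17(m+1), since 5·(41m^4 - 17m) − (41(m+1)^4 - 17(m+1)) = 164m^4 - 164m^3 - 246m^2 - 232m - 24, which is nonnegative for all m ≥ 8.
Combining, 5^(m + 1) ≥ 41(m+1)^4 - 17(m+1).
Hence, by induction on r, the claim holds for every r ≥ 8.
Hence the smallest such n_0 is 8.

n_0 = 8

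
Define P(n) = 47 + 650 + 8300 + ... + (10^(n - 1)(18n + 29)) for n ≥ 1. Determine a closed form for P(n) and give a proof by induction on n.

P(n) = 10^n(2n + 3) - 3

We claim P(n) = 10^n(2n + 3) - 3 for all n ≥ 1.
When n = 1: P(1) = 47, and the closed form gives 47. They agree.
Inductive step: assume the claim holds for n = p, so P(p) = 10^p(2p + 3) - 3.
Then P(p+1) = P(p) + (10^p(18p + 47)) = (10^p(2p + 3) - 3) + (10^p(18p + 47)).
Simplifying, P(p+1) = 20·10^p·p + 50·10^p - 3 = 10^(p+1)(2(p+1) + 3) - 3,
which is the closed form with n = p+1.
Hence, by induction on n, the claim holds for every n ≥ 1.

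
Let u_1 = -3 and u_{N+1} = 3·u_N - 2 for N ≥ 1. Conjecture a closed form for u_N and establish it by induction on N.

Computing the first terms: u_1 = -3, u_2 = -11, u_3 = -35. This suggests u_N = -4·3^(N - 1) + 1.
Base step (N = 1): the formula gives -3 = -3 = u_1.
For the inductive step, assume it holds for an arbitrary r ≥ 1, so u_r = -4·3^(r - 1) + 1.
Then u_{r+1} = 3·u_r - 2 = 3·(-4·3^(r - 1) + 1) - 2 = -4·3^r + 1 = -4·3^((r+1) - 1) + 1,
which is the claimed formula at N = r+1.
Hence, by induction on N, the claim holds for every N ≥ 1.

u_N = -4·3^(N - 1) + 1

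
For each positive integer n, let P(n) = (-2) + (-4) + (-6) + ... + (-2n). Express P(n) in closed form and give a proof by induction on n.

We claim P(n) = -n(n + 1) for all n ≥ 1.
Base step (n = 1): P(1) = -2, and the closed form gives -2. They agree.
Suppose the result is true for n = r, so P(r) = r(-r - 1).
Then P(r+1) = P(r) + (-2r - 2) = (r(-r - 1)) + (-2r - 2).
Simplifying, P(r+1) = -(r + 1)(r + 2) = -(r+1)((r+1) + 1),
which is the closed form with n = r+1.
By induction, the statement is established for all n ≥ 1.

P(n) = -n(n + 1)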